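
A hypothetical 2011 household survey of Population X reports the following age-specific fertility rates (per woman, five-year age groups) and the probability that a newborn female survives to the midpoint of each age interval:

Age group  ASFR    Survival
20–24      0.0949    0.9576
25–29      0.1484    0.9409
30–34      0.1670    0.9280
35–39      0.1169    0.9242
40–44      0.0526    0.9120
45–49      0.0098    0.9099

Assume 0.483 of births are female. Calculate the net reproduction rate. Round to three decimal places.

1.329

Proportion female at birth = 0.483.
Survival-weighted fertility by age (5·fₓ·Sₓ):
  20–24: 5 × 0.0949 × 0.9576 = 0.45438
  25–29: 5 × 0.1484 × 0.9409 = 0.69815
  30–34: 5 × 0.1670 × 0.9280 = 0.77488
  35–39: 5 × 0.1169 × 0.9242 = 0.54019
  40–44: 5 × 0.0526 × 0.9120 = 0.23986
  45–49: 5 × 0.0098 × 0.9099 = 0.04459
Sum = 2.75205
NRR = 0.483 × 2.75205 = 1.32924
With NRR above 1 the population is above replacement fertility.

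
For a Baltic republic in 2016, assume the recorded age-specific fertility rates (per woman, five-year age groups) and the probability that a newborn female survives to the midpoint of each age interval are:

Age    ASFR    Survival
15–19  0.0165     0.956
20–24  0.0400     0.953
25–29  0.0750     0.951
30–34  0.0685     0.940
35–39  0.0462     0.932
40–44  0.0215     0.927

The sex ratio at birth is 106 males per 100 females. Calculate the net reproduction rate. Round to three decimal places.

0.613

Proportion female at birth = 100 / (100 + 106) = 0.48544.
Each age group contributes 5 × ASFR × survival:
  15–19: 5 × 0.0165 × 0.956 = 0.07887
  20–24: 5 × 0.0400 × 0.953 = 0.19060
  25–29: 5 × 0.0750 × 0.951 = 0.35663
  30–34: 5 × 0.0685 × 0.940 = 0.32195
  35–39: 5 × 0.0462 × 0.932 = 0.21529
  40–44: 5 × 0.0215 × 0.927 = 0.09965
Sum = 1.26299
NRR = 0.48544 × 1.26299 = 0.61311
With NRR below 1 the population is below replacement fertility.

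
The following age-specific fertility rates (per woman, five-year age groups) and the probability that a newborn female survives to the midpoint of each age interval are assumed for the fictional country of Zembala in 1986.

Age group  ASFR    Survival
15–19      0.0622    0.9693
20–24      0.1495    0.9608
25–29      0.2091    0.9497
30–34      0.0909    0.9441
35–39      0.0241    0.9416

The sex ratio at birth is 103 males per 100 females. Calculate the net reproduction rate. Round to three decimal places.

Proportion female at birth = 100 / (100 + 103) = 0.49261.
Survival-weighted fertility by age (5·fₓ·Sₓ):
  15–19: 5 × 0.0622 × 0.9693 = 0.30145
  20–24: 5 × 0.1495 × 0.9608 = 0.71820
  25–29: 5 × 0.2091 × 0.9497 = 0.99291
  30–34: 5 × 0.0909 × 0.9441 = 0.42909
  35–39: 5 × 0.0241 × 0.9416 = 0.11346
Sum = 2.55511
NRR = 0.49261 × 2.55511 = 1.25867
NRR > 1, so each generation more than replaces itself.

1.259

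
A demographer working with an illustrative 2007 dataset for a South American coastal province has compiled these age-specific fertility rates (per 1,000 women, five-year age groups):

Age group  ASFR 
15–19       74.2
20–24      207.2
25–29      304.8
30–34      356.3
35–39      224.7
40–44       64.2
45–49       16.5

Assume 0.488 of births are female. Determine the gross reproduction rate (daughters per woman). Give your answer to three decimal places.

3.045

Proportion female at birth = 0.488.
Sum of ASFRs = 74.2 + 207.2 + 304.8 + 356.3 + 224.7 + 64.2 + 16.5 = 1247.9
TFR = 5 × 1247.9 / 1000 = 6.2395
GRR = 0.488 × 6.2395 = 3.04488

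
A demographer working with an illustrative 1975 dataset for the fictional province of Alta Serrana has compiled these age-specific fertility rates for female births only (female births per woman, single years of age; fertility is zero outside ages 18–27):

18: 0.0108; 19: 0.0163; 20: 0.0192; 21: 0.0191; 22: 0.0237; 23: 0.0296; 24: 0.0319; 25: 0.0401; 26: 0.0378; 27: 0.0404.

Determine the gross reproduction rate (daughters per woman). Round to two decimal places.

Sum of female ASFRs = 0.0108 + 0.0163 + 0.0192 + 0.0191 + 0.0237 + 0.0296 + 0.0319 + 0.0401 + 0.0378 + 0.0404 = 0.2689
GRR = 0.2689

0.27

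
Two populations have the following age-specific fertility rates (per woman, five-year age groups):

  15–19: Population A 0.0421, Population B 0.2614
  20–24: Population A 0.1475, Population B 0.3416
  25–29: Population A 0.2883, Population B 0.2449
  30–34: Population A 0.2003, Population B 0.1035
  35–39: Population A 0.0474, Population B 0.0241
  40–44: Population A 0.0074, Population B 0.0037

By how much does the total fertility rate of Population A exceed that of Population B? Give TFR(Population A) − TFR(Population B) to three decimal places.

-1.231

Population A:
  Sum of ASFRs = 0.0421 + 0.1475 + 0.2883 + 0.2003 + 0.0474 + 0.0074 = 0.7330
  TFR = 5 × 0.7330 = 3.665
Population B:
  Sum of ASFRs = 0.2614 + 0.3416 + 0.2449 + 0.1035 + 0.0241 + 0.0037 = 0.9792
  TFR = 5 × 0.9792 = 4.896
Difference = 3.665 − 4.896 = -1.231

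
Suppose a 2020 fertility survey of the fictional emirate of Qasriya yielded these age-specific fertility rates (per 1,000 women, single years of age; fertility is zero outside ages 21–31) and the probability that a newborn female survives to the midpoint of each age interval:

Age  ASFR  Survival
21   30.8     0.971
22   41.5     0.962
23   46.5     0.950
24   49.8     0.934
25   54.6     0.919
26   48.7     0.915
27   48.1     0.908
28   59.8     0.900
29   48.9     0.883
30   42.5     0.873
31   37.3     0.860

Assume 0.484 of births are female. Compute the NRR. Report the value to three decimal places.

0.225

Proportion female at birth = 0.484.
Weighting each age-specific rate by interval width and survival:
  21: 1 × 30.8/1000 × 0.971 = 0.02991
  22: 1 × 41.5/1000 × 0.962 = 0.03992
  23: 1 × 46.5/1000 × 0.950 = 0.04418
  24: 1 × 49.8/1000 × 0.934 = 0.04651
  25: 1 × 54.6/1000 × 0.919 = 0.05018
  26: 1 × 48.7/1000 × 0.915 = 0.04456
  27: 1 × 48.1/1000 × 0.908 = 0.04367
  28: 1 × 59.8/1000 × 0.900 = 0.05382
  29: 1 × 48.9/1000 × 0.883 = 0.04318
  30: 1 × 42.5/1000 × 0.873 = 0.03710
  31: 1 × 37.3/1000 × 0.860 = 0.03208
Sum = 0.46511
NRR = 0.484 × 0.46511 = 0.22511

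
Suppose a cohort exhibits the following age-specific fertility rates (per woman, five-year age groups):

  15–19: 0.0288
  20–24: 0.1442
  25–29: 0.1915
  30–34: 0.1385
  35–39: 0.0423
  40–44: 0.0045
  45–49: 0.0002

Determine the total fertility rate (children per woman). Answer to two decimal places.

Sum of ASFRs = 0.0288 + 0.1442 + 0.1915 + 0.1385 + 0.0423 + 0.0045 + 0.0002 = 0.5500
TFR = 5 × 0.5500 = 2.75

2.75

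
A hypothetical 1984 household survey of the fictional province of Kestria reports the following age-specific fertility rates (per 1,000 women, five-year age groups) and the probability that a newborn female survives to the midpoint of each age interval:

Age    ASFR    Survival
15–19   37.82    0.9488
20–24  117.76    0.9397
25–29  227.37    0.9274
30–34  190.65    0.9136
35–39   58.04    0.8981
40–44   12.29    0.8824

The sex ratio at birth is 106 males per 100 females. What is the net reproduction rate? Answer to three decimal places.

Proportion female at birth = 100 / (100 + 106) = 0.48544.
Each age group contributes 5 × ASFR × survival:
  15–19: 5 × 37.82/1000 × 0.9488 = 0.17942
  20–24: 5 × 117.76/1000 × 0.9397 = 0.55330
  25–29: 5 × 227.37/1000 × 0.9274 = 1.05431
  30–34: 5 × 190.65/1000 × 0.9136 = 0.87089
  35–39: 5 × 58.04/1000 × 0.8981 = 0.26063
  40–44: 5 × 12.29/1000 × 0.8824 = 0.05422
Sum = 2.97277
NRR = 0.48544 × 2.97277 = 1.44310
An NRR exceeding 1 indicates intrinsic growth under these rates.

1.443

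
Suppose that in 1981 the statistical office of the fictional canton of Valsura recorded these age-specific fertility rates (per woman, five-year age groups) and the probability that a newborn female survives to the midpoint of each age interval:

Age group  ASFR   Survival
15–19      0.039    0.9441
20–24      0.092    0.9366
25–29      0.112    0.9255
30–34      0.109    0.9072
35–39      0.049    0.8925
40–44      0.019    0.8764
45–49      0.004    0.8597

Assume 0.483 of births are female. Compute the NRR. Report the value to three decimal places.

0.940

Proportion female at birth = 0.483.
Weighting each age-specific rate by interval width and survival:
  15–19: 5 × 0.039 × 0.9441 = 0.18410
  20–24: 5 × 0.092 × 0.9366 = 0.43084
  25–29: 5 × 0.112 × 0.9255 = 0.51828
  30–34: 5 × 0.109 × 0.9072 = 0.49442
  35–39: 5 × 0.049 × 0.8925 = 0.21866
  40–44: 5 × 0.019 × 0.8764 = 0.08326
  45–49: 5 × 0.004 × 0.8597 = 0.01719
Sum = 1.94675
NRR = 0.483 × 1.94675 = 0.94028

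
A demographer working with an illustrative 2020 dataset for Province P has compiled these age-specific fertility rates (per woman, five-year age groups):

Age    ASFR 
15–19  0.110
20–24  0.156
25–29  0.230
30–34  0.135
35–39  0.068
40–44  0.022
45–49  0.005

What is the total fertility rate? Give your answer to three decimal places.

Sum of ASFRs = 0.110 + 0.156 + 0.230 + 0.135 + 0.068 + 0.022 + 0.005 = 0.726
TFR = 5 × 0.726 = 3.63

3.630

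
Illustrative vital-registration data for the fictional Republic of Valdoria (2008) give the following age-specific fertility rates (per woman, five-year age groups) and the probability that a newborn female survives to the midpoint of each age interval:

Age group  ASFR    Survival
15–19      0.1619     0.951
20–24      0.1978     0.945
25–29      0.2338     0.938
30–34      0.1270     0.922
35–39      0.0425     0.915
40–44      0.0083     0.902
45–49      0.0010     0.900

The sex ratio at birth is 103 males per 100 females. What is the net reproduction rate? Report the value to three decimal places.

1.785

Proportion female at birth = 100 / (100 + 103) = 0.49261.
Per-age-group product (5 × ASFR × survival probability):
  15–19: 5 × 0.1619 × 0.951 = 0.76983
  20–24: 5 × 0.1978 × 0.945 = 0.93461
  25–29: 5 × 0.2338 × 0.938 = 1.09652
  30–34: 5 × 0.1270 × 0.922 = 0.58547
  35–39: 5 × 0.0425 × 0.915 = 0.19444
  40–44: 5 × 0.0083 × 0.902 = 0.03743
  45–49: 5 × 0.0010 × 0.900 = 0.00450
Sum = 3.62280
NRR = 0.49261 × 3.62280 = 1.78463
With NRR above 1 the population is above replacement fertility.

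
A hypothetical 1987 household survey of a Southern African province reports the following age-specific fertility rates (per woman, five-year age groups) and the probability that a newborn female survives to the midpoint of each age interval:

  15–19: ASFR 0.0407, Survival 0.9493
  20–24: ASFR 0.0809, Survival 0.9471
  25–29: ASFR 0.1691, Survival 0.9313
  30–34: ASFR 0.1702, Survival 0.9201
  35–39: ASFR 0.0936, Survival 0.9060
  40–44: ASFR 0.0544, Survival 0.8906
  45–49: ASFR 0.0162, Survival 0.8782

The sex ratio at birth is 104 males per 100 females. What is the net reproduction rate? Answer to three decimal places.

1.414

Proportion female at birth = 100 / (100 + 104) = 0.49020.
Survival-weighted fertility by age (5·fₓ·Sₓ):
  15–19: 5 × 0.0407 × 0.9493 = 0.19318
  20–24: 5 × 0.0809 × 0.9471 = 0.38310
  25–29: 5 × 0.1691 × 0.9313 = 0.78741
  30–34: 5 × 0.1702 × 0.9201 = 0.78301
  35–39: 5 × 0.0936 × 0.9060 = 0.42401
  40–44: 5 × 0.0544 × 0.8906 = 0.24224
  45–49: 5 × 0.0162 × 0.8782 = 0.07113
Sum = 2.88408
NRR = 0.49020 × 2.88408 = 1.41378
NRR > 1, so each generation more than replaces itself.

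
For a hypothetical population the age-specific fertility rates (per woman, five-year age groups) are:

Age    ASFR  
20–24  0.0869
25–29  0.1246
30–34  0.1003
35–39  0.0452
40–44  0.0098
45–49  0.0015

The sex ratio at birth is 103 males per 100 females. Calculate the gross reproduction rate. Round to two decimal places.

Proportion female at birth = 100 / (100 + 103) = 0.49261.
Sum of ASFRs = 0.0869 + 0.1246 + 0.1003 + 0.0452 + 0.0098 + 0.0015 = 0.3683
TFR = 5 × 0.3683 = 1.8415
GRR = 0.49261 × 1.8415 = 0.90714

0.91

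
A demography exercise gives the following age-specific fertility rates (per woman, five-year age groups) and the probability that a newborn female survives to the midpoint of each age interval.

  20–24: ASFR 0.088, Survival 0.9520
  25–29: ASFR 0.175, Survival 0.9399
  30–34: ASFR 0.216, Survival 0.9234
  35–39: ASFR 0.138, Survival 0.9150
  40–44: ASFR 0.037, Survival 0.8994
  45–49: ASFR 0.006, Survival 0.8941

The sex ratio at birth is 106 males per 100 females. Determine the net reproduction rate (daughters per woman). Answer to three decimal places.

1.487

Proportion female at birth = 100 / (100 + 106) = 0.48544.
Each age group contributes 5 × ASFR × survival:
  20–24: 5 × 0.088 × 0.9520 = 0.41888
  25–29: 5 × 0.175 × 0.9399 = 0.82241
  30–34: 5 × 0.216 × 0.9234 = 0.99727
  35–39: 5 × 0.138 × 0.9150 = 0.63135
  40–44: 5 × 0.037 × 0.8994 = 0.16639
  45–49: 5 × 0.006 × 0.8941 = 0.02682
Sum = 3.06312
NRR = 0.48544 × 3.06312 = 1.48696
With NRR above 1 the population is above replacement fertility.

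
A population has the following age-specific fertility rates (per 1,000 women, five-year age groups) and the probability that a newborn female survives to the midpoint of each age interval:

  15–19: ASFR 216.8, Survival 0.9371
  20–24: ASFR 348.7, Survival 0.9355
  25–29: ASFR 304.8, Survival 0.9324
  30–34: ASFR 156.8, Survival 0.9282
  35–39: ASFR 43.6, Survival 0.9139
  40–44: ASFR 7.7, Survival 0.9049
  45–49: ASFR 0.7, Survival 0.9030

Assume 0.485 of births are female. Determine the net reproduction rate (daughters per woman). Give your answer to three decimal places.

2.441

Proportion female at birth = 0.485.
Per-age-group product (5 × ASFR × survival probability):
  15–19: 5 × 216.8/1000 × 0.9371 = 1.01582
  20–24: 5 × 348.7/1000 × 0.9355 = 1.63104
  25–29: 5 × 304.8/1000 × 0.9324 = 1.42098
  30–34: 5 × 156.8/1000 × 0.9282 = 0.72771
  35–39: 5 × 43.6/1000 × 0.9139 = 0.19923
  40–44: 5 × 7.7/1000 × 0.9049 = 0.03484
  45–49: 5 × 0.7/1000 × 0.9030 = 0.00316
Sum = 5.03278
NRR = 0.485 × 5.03278 = 2.44090
NRR > 1, so each generation more than replaces itself.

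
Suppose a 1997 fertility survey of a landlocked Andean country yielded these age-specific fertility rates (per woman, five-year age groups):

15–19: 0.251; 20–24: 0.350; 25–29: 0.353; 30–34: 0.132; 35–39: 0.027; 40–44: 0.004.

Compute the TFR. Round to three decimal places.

5.585

Sum of ASFRs = 0.251 + 0.350 + 0.353 + 0.132 + 0.027 + 0.004 = 1.117
TFR = 5 × 1.117 = 5.585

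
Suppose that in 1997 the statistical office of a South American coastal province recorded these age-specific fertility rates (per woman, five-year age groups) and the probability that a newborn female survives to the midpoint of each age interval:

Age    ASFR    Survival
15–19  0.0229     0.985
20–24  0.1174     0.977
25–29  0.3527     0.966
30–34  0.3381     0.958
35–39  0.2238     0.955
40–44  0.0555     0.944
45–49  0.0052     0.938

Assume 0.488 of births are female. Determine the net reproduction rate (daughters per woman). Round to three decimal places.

2.618

Proportion female at birth = 0.488.
Weighting each age-specific rate by interval width and survival:
  15–19: 5 × 0.0229 × 0.985 = 0.11278
  20–24: 5 × 0.1174 × 0.977 = 0.57350
  25–29: 5 × 0.3527 × 0.966 = 1.70354
  30–34: 5 × 0.3381 × 0.958 = 1.61950
  35–39: 5 × 0.2238 × 0.955 = 1.06865
  40–44: 5 × 0.0555 × 0.944 = 0.26196
  45–49: 5 × 0.0052 × 0.938 = 0.02439
Sum = 5.36432
NRR = 0.488 × 5.36432 = 2.61779
An NRR exceeding 1 indicates intrinsic growth under these rates.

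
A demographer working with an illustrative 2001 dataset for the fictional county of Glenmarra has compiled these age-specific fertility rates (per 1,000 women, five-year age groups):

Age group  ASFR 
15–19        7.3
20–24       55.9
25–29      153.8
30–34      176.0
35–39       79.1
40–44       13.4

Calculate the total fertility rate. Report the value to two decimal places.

Sum of ASFRs = 7.3 + 55.9 + 153.8 + 176.0 + 79.1 + 13.4 = 485.5
TFR = 5 × 485.5 / 1000 = 2.4275

2.43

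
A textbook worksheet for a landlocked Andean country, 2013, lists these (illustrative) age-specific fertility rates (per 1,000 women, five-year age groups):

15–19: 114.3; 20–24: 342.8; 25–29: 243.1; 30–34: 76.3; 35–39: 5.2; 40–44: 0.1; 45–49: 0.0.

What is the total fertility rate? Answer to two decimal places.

3.91

Sum of ASFRs = 114.3 + 342.8 + 243.1 + 76.3 + 5.2 + 0.1 + 0.0 = 781.8
TFR = 5 × 781.8 / 1000 = 3.909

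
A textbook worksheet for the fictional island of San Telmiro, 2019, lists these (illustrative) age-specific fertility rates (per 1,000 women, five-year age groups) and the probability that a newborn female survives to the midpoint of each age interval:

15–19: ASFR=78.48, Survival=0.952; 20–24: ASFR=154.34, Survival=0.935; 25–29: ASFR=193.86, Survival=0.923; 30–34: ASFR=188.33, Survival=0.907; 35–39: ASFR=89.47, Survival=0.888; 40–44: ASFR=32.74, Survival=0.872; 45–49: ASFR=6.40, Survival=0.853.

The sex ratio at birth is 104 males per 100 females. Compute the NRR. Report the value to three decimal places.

1.672

Proportion female at birth = 100 / (100 + 104) = 0.49020.
Each age group contributes 5 × ASFR × survival:
  15–19: 5 × 78.48/1000 × 0.952 = 0.37356
  20–24: 5 × 154.34/1000 × 0.935 = 0.72154
  25–29: 5 × 193.86/1000 × 0.923 = 0.89466
  30–34: 5 × 188.33/1000 × 0.907 = 0.85408
  35–39: 5 × 89.47/1000 × 0.888 = 0.39725
  40–44: 5 × 32.74/1000 × 0.872 = 0.14275
  45–49: 5 × 6.40/1000 × 0.853 = 0.02730
Sum = 3.41114
NRR = 0.49020 × 3.41114 = 1.67214
With NRR above 1 the population is above replacement fertility.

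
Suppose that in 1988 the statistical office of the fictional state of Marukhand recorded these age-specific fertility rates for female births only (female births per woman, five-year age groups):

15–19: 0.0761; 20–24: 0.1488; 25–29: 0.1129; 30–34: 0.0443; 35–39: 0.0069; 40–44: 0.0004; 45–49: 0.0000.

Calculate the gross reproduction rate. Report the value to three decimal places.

Sum of female ASFRs = 0.0761 + 0.1488 + 0.1129 + 0.0443 + 0.0069 + 0.0004 + 0.0000 = 0.3894
GRR = 5 × 0.3894 = 1.947

1.947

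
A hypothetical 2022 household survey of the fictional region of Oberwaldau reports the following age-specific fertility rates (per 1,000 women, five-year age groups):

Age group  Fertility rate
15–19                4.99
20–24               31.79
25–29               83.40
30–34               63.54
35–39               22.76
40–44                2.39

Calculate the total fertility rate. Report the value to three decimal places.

1.044

Sum of ASFRs = 4.99 + 31.79 + 83.40 + 63.54 + 22.76 + 2.39 = 208.87
TFR = 5 × 208.87 / 1000 = 1.04435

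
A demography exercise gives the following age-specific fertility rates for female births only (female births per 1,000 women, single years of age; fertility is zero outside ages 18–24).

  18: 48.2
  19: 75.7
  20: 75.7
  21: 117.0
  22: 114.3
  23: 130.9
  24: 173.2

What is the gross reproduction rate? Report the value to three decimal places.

0.735

Sum of female ASFRs = 48.2 + 75.7 + 75.7 + 117.0 + 114.3 + 130.9 + 173.2 = 735.0
GRR = 735.0 / 1000 = 0.735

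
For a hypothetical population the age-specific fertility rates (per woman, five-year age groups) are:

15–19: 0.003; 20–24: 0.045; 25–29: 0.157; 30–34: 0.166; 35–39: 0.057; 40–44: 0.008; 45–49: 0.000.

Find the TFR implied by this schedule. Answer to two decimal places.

2.18

Sum of ASFRs = 0.003 + 0.045 + 0.157 + 0.166 + 0.057 + 0.008 + 0.000 = 0.436
TFR = 5 × 0.436 = 2.18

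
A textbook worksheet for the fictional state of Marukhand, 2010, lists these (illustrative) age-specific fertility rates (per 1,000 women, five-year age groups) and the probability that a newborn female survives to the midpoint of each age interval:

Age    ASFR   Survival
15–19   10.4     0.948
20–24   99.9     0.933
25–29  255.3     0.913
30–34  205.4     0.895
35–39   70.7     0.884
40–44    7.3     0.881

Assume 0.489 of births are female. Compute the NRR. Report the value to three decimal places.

1.440

Proportion female at birth = 0.489.
Weighting each age-specific rate by interval width and survival:
  15–19: 5 × 10.4/1000 × 0.948 = 0.04930
  20–24: 5 × 99.9/1000 × 0.933 = 0.46603
  25–29: 5 × 255.3/1000 × 0.913 = 1.16544
  30–34: 5 × 205.4/1000 × 0.895 = 0.91917
  35–39: 5 × 70.7/1000 × 0.884 = 0.31249
  40–44: 5 × 7.3/1000 × 0.881 = 0.03216
Sum = 2.94459
NRR = 0.489 × 2.94459 = 1.43990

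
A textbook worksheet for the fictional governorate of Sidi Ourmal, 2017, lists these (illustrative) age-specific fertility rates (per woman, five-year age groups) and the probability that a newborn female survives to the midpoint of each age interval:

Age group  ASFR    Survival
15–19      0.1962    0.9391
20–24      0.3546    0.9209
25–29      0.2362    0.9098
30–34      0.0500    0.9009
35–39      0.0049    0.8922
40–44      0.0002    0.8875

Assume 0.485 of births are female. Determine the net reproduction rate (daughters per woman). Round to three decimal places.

Proportion female at birth = 0.485.
Each age group contributes 5 × ASFR × survival:
  15–19: 5 × 0.1962 × 0.9391 = 0.92126
  20–24: 5 × 0.3546 × 0.9209 = 1.63276
  25–29: 5 × 0.2362 × 0.9098 = 1.07447
  30–34: 5 × 0.0500 × 0.9009 = 0.22523
  35–39: 5 × 0.0049 × 0.8922 = 0.02186
  40–44: 5 × 0.0002 × 0.8875 = 0.00089
Sum = 3.87647
NRR = 0.485 × 3.87647 = 1.88009

1.880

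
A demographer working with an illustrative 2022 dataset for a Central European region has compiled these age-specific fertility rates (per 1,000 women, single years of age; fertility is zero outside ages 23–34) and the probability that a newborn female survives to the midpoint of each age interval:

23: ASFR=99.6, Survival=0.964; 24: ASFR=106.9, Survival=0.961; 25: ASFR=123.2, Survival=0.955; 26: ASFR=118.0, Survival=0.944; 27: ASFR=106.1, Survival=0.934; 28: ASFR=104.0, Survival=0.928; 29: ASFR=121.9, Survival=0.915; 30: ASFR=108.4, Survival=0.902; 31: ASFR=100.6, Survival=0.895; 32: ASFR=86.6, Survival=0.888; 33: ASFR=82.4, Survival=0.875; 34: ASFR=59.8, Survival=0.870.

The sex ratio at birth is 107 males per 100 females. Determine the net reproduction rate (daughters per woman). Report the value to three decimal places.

0.543

Proportion female at birth = 100 / (100 + 107) = 0.48309.
Per-age-group product (1 × ASFR × survival probability):
  23: 1 × 99.6/1000 × 0.964 = 0.09601
  24: 1 × 106.9/1000 × 0.961 = 0.10273
  25: 1 × 123.2/1000 × 0.955 = 0.11766
  26: 1 × 118.0/1000 × 0.944 = 0.11139
  27: 1 × 106.1/1000 × 0.934 = 0.09910
  28: 1 × 104.0/1000 × 0.928 = 0.09651
  29: 1 × 121.9/1000 × 0.915 = 0.11154
  30: 1 × 108.4/1000 × 0.902 = 0.09778
  31: 1 × 100.6/1000 × 0.895 = 0.09004
  32: 1 × 86.6/1000 × 0.888 = 0.07690
  33: 1 × 82.4/1000 × 0.875 = 0.07210
  34: 1 × 59.8/1000 × 0.870 = 0.05203
Sum = 1.12379
NRR = 0.48309 × 1.12379 = 0.54289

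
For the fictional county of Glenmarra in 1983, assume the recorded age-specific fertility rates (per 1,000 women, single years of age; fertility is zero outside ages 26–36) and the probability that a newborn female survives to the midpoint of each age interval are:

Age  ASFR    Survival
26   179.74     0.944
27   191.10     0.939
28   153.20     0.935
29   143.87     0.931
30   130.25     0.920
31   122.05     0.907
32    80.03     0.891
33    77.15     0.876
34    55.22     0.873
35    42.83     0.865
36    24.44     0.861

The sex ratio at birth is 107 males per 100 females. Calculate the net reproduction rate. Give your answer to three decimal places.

Proportion female at birth = 100 / (100 + 107) = 0.48309.
Each age group contributes 1 × ASFR × survival:
  26: 1 × 179.74/1000 × 0.944 = 0.16967
  27: 1 × 191.10/1000 × 0.939 = 0.17944
  28: 1 × 153.20/1000 × 0.935 = 0.14324
  29: 1 × 143.87/1000 × 0.931 = 0.13394
  30: 1 × 130.25/1000 × 0.920 = 0.11983
  31: 1 × 122.05/1000 × 0.907 = 0.11070
  32: 1 × 80.03/1000 × 0.891 = 0.07131
  33: 1 × 77.15/1000 × 0.876 = 0.06758
  34: 1 × 55.22/1000 × 0.873 = 0.04821
  35: 1 × 42.83/1000 × 0.865 = 0.03705
  36: 1 × 24.44/1000 × 0.861 = 0.02104
Sum = 1.10201
NRR = 0.48309 × 1.10201 = 0.53237

0.532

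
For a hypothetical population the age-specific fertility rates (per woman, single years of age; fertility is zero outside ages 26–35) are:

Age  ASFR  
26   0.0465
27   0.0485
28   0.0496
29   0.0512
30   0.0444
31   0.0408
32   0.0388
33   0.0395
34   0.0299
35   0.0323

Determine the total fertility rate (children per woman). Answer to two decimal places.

Sum of ASFRs = 0.0465 + 0.0485 + 0.0496 + 0.0512 + 0.0444 + 0.0408 + 0.0388 + 0.0395 + 0.0299 + 0.0323 = 0.4215
TFR = 0.4215

0.42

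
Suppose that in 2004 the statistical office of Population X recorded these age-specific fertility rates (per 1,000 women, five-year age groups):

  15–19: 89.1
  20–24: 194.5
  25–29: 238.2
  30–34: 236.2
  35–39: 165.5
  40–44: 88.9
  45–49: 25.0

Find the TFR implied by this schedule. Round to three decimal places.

5.187

Sum of ASFRs = 89.1 + 194.5 + 238.2 + 236.2 + 165.5 + 88.9 + 25.0 = 1037.4
TFR = 5 × 1037.4 / 1000 = 5.187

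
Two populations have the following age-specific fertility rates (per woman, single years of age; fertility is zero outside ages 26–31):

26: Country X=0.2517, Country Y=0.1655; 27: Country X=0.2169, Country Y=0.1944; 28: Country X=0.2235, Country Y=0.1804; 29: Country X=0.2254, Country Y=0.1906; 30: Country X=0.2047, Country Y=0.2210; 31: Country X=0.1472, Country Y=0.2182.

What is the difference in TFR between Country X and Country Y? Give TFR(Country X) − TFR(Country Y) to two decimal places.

0.10

Country X:
  Sum of ASFRs = 0.2517 + 0.2169 + 0.2235 + 0.2254 + 0.2047 + 0.1472 = 1.2694
  TFR = 1.2694
Country Y:
  Sum of ASFRs = 0.1655 + 0.1944 + 0.1804 + 0.1906 + 0.2210 + 0.2182 = 1.1701
  TFR = 1.1701
Difference = 1.2694 − 1.1701 = 0.0993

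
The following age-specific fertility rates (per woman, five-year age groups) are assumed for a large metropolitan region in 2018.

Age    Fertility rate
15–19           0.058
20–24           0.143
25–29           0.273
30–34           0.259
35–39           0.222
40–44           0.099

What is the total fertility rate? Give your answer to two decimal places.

5.27

Sum of ASFRs = 0.058 + 0.143 + 0.273 + 0.259 + 0.222 + 0.099 = 1.054
TFR = 5 × 1.054 = 5.27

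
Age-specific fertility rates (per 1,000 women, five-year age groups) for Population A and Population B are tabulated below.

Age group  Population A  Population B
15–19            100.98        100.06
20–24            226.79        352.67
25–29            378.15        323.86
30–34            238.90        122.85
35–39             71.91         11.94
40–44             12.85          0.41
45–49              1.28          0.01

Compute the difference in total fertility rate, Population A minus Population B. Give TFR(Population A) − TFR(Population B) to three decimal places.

Population A:
  Sum of ASFRs = 100.98 + 226.79 + 378.15 + 238.90 + 71.91 + 12.85 + 1.28 = 1030.86
  TFR = 5 × 1030.86 / 1000 = 5.1543
Population B:
  Sum of ASFRs = 100.06 + 352.67 + 323.86 + 122.85 + 11.94 + 0.41 + 0.01 = 911.80
  TFR = 5 × 911.80 / 1000 = 4.559
Difference = 5.1543 − 4.559 = 0.5953

0.595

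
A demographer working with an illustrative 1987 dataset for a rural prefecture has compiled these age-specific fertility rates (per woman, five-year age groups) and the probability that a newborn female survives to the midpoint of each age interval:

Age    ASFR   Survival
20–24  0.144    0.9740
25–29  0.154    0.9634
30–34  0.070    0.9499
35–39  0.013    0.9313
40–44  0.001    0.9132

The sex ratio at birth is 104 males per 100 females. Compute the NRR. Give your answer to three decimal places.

Proportion female at birth = 100 / (100 + 104) = 0.49020.
Survival-weighted fertility by age (5·fₓ·Sₓ):
  20–24: 5 × 0.144 × 0.9740 = 0.70128
  25–29: 5 × 0.154 × 0.9634 = 0.74182
  30–34: 5 × 0.070 × 0.9499 = 0.33247
  35–39: 5 × 0.013 × 0.9313 = 0.06053
  40–44: 5 × 0.001 × 0.9132 = 0.00457
Sum = 1.84067
NRR = 0.49020 × 1.84067 = 0.90230

0.902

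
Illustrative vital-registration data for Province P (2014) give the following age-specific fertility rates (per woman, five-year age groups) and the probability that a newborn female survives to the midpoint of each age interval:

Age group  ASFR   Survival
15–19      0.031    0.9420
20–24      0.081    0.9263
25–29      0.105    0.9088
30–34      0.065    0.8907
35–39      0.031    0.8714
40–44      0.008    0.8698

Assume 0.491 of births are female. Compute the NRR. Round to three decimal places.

Proportion female at birth = 0.491.
Per-age-group product (5 × ASFR × survival probability):
  15–19: 5 × 0.031 × 0.9420 = 0.14601
  20–24: 5 × 0.081 × 0.9263 = 0.37515
  25–29: 5 × 0.105 × 0.9088 = 0.47712
  30–34: 5 × 0.065 × 0.8907 = 0.28948
  35–39: 5 × 0.031 × 0.8714 = 0.13507
  40–44: 5 × 0.008 × 0.8698 = 0.03479
Sum = 1.45762
NRR = 0.491 × 1.45762 = 0.71569
With NRR below 1 the population is below replacement fertility.

0.716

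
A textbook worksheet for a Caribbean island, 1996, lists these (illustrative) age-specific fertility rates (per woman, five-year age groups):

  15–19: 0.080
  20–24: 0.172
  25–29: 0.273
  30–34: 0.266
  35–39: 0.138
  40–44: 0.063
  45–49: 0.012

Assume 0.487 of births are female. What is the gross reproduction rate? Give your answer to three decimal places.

2.445

Proportion female at birth = 0.487.
Sum of ASFRs = 0.080 + 0.172 + 0.273 + 0.266 + 0.138 + 0.063 + 0.012 = 1.004
TFR = 5 × 1.004 = 5.02
GRR = 0.487 × 5.02 = 2.44474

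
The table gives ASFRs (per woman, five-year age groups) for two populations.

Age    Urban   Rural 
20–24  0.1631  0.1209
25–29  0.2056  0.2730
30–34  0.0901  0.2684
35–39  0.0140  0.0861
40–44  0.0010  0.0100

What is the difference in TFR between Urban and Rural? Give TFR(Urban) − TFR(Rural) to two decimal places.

-1.42

Urban:
  Sum of ASFRs = 0.1631 + 0.2056 + 0.0901 + 0.0140 + 0.0010 = 0.4738
  TFR = 5 × 0.4738 = 2.369
Rural:
  Sum of ASFRs = 0.1209 + 0.2730 + 0.2684 + 0.0861 + 0.0100 = 0.7584
  TFR = 5 × 0.7584 = 3.792
Difference = 2.369 − 3.792 = -1.423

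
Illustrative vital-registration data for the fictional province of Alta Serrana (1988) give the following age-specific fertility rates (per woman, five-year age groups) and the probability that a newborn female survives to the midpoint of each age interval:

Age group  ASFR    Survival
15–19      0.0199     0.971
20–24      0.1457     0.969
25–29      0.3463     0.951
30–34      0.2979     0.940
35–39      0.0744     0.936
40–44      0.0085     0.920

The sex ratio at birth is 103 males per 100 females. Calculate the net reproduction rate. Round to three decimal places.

2.087

Proportion female at birth = 100 / (100 + 103) = 0.49261.
Weighting each age-specific rate by interval width and survival:
  15–19: 5 × 0.0199 × 0.971 = 0.09661
  20–24: 5 × 0.1457 × 0.969 = 0.70592
  25–29: 5 × 0.3463 × 0.951 = 1.64666
  30–34: 5 × 0.2979 × 0.940 = 1.40013
  35–39: 5 × 0.0744 × 0.936 = 0.34819
  40–44: 5 × 0.0085 × 0.920 = 0.03910
Sum = 4.23661
NRR = 0.49261 × 4.23661 = 2.08700
NRR > 1, so each generation more than replaces itself.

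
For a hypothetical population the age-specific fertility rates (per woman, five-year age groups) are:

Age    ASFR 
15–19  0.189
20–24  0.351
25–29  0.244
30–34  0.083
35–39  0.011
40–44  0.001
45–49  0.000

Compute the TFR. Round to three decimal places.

4.395

Sum of ASFRs = 0.189 + 0.351 + 0.244 + 0.083 + 0.011 + 0.001 + 0.000 = 0.879
TFR = 5 × 0.879 = 4.395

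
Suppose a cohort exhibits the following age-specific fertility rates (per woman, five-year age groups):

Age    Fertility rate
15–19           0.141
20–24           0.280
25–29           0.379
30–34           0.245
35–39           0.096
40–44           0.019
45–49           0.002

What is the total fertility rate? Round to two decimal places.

5.81

Sum of ASFRs = 0.141 + 0.280 + 0.379 + 0.245 + 0.096 + 0.019 + 0.002 = 1.162
TFR = 5 × 1.162 = 5.81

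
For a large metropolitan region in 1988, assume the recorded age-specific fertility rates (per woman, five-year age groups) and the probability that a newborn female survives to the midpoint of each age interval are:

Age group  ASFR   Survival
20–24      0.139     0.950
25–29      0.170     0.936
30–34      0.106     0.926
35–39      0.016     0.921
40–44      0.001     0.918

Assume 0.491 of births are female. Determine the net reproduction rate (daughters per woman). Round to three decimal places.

Proportion female at birth = 0.491.
Each age group contributes 5 × ASFR × survival:
  20–24: 5 × 0.139 × 0.950 = 0.66025
  25–29: 5 × 0.170 × 0.936 = 0.79560
  30–34: 5 × 0.106 × 0.926 = 0.49078
  35–39: 5 × 0.016 × 0.921 = 0.07368
  40–44: 5 × 0.001 × 0.918 = 0.00459
Sum = 2.02490
NRR = 0.491 × 2.02490 = 0.99423
NRR < 1, so the cohort does not fully replace itself.

0.994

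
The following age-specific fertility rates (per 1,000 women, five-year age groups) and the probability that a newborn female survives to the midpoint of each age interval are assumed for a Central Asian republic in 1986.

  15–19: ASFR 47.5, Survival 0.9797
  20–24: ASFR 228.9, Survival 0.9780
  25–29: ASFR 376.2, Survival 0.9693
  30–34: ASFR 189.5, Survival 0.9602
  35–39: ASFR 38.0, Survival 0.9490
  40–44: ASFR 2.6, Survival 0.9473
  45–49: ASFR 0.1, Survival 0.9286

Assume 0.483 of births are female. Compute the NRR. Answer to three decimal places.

2.066

Proportion female at birth = 0.483.
Per-age-group product (5 × ASFR × survival probability):
  15–19: 5 × 47.5/1000 × 0.9797 = 0.23268
  20–24: 5 × 228.9/1000 × 0.9780 = 1.11932
  25–29: 5 × 376.2/1000 × 0.9693 = 1.82325
  30–34: 5 × 189.5/1000 × 0.9602 = 0.90979
  35–39: 5 × 38.0/1000 × 0.9490 = 0.18031
  40–44: 5 × 2.6/1000 × 0.9473 = 0.01231
  45–49: 5 × 0.1/1000 × 0.9286 = 0.00046
Sum = 4.27812
NRR = 0.483 × 4.27812 = 2.06633
With NRR above 1 the population is above replacement fertility.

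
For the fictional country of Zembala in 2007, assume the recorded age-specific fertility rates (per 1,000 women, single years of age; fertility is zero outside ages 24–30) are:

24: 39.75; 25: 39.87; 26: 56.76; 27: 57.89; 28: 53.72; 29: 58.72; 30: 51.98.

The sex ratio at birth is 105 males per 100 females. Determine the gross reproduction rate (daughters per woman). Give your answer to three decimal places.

Proportion female at birth = 100 / (100 + 105) = 0.48780.
Sum of ASFRs = 39.75 + 39.87 + 56.76 + 57.89 + 53.72 + 58.72 + 51.98 = 358.69
TFR = 358.69 / 1000 = 0.35869
GRR = 0.48780 × 0.35869 = 0.17497

0.175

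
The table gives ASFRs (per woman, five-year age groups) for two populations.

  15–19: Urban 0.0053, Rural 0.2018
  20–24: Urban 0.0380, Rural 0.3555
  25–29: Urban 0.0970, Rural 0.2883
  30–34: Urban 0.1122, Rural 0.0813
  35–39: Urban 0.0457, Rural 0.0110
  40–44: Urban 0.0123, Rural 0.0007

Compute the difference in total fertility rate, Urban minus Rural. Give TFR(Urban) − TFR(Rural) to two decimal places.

-3.14

Urban:
  Sum of ASFRs = 0.0053 + 0.0380 + 0.0970 + 0.1122 + 0.0457 + 0.0123 = 0.3105
  TFR = 5 × 0.3105 = 1.5525
Rural:
  Sum of ASFRs = 0.2018 + 0.3555 + 0.2883 + 0.0813 + 0.0110 + 0.0007 = 0.9386
  TFR = 5 × 0.9386 = 4.693
Difference = 1.5525 − 4.693 = -3.1405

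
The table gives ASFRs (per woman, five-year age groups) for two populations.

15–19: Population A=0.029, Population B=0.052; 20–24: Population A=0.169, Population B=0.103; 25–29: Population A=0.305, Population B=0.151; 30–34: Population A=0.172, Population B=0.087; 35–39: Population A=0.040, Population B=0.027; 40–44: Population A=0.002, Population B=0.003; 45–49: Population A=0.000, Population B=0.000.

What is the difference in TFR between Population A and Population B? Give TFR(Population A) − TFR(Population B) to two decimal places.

Population A:
  Sum of ASFRs = 0.029 + 0.169 + 0.305 + 0.172 + 0.040 + 0.002 + 0.000 = 0.717
  TFR = 5 × 0.717 = 3.585
Population B:
  Sum of ASFRs = 0.052 + 0.103 + 0.151 + 0.087 + 0.027 + 0.003 + 0.000 = 0.423
  TFR = 5 × 0.423 = 2.115
Difference = 3.585 − 2.115 = 1.47

1.47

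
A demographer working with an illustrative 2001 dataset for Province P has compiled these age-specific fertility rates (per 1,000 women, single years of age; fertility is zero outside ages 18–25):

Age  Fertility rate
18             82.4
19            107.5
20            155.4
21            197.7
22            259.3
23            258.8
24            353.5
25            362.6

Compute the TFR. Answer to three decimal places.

1.777

Sum of ASFRs = 82.4 + 107.5 + 155.4 + 197.7 + 259.3 + 258.8 + 353.5 + 362.6 = 1777.2
TFR = 1777.2 / 1000 = 1.7772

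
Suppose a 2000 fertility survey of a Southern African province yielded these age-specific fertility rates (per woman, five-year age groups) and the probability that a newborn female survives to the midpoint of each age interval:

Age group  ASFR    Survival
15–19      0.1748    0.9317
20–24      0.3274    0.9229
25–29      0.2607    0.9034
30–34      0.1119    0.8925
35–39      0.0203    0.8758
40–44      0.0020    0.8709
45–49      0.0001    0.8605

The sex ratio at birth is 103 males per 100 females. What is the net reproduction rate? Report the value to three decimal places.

2.020

Proportion female at birth = 100 / (100 + 103) = 0.49261.
Survival-weighted fertility by age (5·fₓ·Sₓ):
  15–19: 5 × 0.1748 × 0.9317 = 0.81431
  20–24: 5 × 0.3274 × 0.9229 = 1.51079
  25–29: 5 × 0.2607 × 0.9034 = 1.17758
  30–34: 5 × 0.1119 × 0.8925 = 0.49935
  35–39: 5 × 0.0203 × 0.8758 = 0.08889
  40–44: 5 × 0.0020 × 0.8709 = 0.00871
  45–49: 5 × 0.0001 × 0.8605 = 0.00043
Sum = 4.10006
NRR = 0.49261 × 4.10006 = 2.01973
With NRR above 1 the population is above replacement fertility.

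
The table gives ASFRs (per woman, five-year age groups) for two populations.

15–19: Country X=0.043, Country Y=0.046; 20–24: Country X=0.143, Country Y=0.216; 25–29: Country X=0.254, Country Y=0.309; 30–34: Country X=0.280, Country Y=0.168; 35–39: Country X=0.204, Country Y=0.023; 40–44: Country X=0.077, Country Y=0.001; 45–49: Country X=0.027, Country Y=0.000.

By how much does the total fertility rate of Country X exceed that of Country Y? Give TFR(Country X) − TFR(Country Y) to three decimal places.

Country X:
  Sum of ASFRs = 0.043 + 0.143 + 0.254 + 0.280 + 0.204 + 0.077 + 0.027 = 1.028
  TFR = 5 × 1.028 = 5.14
Country Y:
  Sum of ASFRs = 0.046 + 0.216 + 0.309 + 0.168 + 0.023 + 0.001 + 0.000 = 0.763
  TFR = 5 × 0.763 = 3.815
Difference = 5.14 − 3.815 = 1.325

1.325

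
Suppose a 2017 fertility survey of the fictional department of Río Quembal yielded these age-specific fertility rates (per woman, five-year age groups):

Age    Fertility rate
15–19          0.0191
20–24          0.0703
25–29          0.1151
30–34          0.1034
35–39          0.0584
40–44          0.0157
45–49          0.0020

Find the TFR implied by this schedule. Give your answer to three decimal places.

1.920

Sum of ASFRs = 0.0191 + 0.0703 + 0.1151 + 0.1034 + 0.0584 + 0.0157 + 0.0020 = 0.3840
TFR = 5 × 0.3840 = 1.92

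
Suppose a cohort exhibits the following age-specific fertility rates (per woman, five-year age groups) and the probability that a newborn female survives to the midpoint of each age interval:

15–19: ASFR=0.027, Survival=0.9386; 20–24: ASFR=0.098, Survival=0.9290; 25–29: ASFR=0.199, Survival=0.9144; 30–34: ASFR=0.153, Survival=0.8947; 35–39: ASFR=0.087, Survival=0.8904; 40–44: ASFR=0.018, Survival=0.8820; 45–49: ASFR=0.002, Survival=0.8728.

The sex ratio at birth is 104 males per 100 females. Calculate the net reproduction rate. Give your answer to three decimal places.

Proportion female at birth = 100 / (100 + 104) = 0.49020.
Per-age-group product (5 × ASFR × survival probability):
  15–19: 5 × 0.027 × 0.9386 = 0.12671
  20–24: 5 × 0.098 × 0.9290 = 0.45521
  25–29: 5 × 0.199 × 0.9144 = 0.90983
  30–34: 5 × 0.153 × 0.8947 = 0.68445
  35–39: 5 × 0.087 × 0.8904 = 0.38732
  40–44: 5 × 0.018 × 0.8820 = 0.07938
  45–49: 5 × 0.002 × 0.8728 = 0.00873
Sum = 2.65163
NRR = 0.49020 × 2.65163 = 1.29983
With NRR above 1 the population is above replacement fertility.

1.300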